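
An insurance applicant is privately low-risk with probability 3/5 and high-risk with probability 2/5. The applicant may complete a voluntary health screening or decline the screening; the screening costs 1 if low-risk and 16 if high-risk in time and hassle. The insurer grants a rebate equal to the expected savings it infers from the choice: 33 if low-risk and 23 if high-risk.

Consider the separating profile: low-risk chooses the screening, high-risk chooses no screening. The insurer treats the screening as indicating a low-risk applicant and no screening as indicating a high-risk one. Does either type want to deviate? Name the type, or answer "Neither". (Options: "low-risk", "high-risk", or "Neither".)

Neither

The screening pays 33; no screening pays 23.
low-risk: assigned the screening, nets 33 − 1 = 32; deviating to no screening nets 23.
high-risk: assigned no screening, nets 23; deviating to the screening nets 33 − 16 = 17.
Both types strictly prefer their assigned action; no profitable deviation.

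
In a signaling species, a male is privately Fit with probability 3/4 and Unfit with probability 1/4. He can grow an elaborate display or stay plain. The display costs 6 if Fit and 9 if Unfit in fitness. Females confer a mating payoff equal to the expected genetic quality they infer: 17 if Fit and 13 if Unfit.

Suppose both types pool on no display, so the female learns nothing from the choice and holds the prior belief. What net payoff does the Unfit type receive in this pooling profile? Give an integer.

16

Pooled mating payoff = 3/4·17 + 1/4·13 = 16.
Unfit pays no cost for no display, so net payoff = 16.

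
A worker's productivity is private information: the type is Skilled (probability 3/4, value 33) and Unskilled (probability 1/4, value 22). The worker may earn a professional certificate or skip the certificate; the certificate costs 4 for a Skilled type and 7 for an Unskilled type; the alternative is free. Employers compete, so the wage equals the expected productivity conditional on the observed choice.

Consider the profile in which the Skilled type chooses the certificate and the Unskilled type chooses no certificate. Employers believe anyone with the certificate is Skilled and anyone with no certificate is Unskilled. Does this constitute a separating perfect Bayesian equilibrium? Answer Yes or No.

No

Under these beliefs, the certificate earns wage 33 and no certificate earns wage 22.
Skilled: the certificate nets 33 − 4 = 29; no certificate nets 22. Skilled prefers the certificate.
Unskilled: the certificate nets 33 − 7 = 26; no certificate nets 22. Unskilled would deviate to the certificate.
Unskilled has a profitable deviation, so the profile is not an equilibrium.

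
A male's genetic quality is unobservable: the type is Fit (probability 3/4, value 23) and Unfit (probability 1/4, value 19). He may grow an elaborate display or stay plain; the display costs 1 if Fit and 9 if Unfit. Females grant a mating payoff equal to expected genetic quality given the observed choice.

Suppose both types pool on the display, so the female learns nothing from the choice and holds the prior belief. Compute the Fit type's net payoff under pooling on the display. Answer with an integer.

Pooled mating payoff = 3/4·23 + 1/4·19 = 22.
Fit pays cost 1 for the display, so net payoff = 22 − 1 = 21.

21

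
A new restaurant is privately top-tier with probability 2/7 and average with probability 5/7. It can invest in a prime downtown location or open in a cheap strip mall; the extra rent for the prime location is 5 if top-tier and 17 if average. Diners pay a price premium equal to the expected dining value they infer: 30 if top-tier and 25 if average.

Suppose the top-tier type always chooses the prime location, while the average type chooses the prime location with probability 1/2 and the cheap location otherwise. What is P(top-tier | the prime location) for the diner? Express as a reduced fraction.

4/9

P(the prime location) = (2/7)·1 + (5/7)·(1/2) = 9/14.
By Bayes' rule, P(top-tier | the prime location) = (2/7) / (9/14) = 4/9.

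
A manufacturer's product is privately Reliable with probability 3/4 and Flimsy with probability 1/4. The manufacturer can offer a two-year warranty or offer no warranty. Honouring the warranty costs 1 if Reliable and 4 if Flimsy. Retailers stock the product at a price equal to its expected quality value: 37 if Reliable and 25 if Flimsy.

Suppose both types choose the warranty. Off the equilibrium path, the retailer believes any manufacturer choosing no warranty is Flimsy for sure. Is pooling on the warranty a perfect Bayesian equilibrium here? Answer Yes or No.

Yes

On path, the retailer holds the prior and pays 3/4·37 + 1/4·25 = 34. Off path (no warranty), believing Flimsy, it pays 25.
Reliable: the warranty nets 34 − 1 = 33; no warranty nets 25. Reliable stays.
Flimsy: the warranty nets 34 − 4 = 30; no warranty nets 25. Flimsy stays.
No type deviates, so pooling is sustained.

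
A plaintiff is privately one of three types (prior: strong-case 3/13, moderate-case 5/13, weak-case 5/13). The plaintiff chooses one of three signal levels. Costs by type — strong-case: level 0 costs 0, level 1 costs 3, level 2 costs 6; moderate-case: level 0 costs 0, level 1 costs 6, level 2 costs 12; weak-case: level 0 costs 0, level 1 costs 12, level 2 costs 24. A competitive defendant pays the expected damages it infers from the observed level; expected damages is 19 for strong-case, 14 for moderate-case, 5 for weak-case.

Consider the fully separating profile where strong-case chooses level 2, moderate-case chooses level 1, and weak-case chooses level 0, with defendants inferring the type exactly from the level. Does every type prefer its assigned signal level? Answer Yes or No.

Separating settlements: level 2 → 19, level 1 → 14, level 0 → 5.
strong-case (assigned level 2): level 0: 5 − 0 = 5; level 1: 14 − 3 = 11; level 2: 19 − 6 = 13. strong-case stays.
moderate-case (assigned level 1): level 0: 5 − 0 = 5; level 1: 14 − 6 = 8; level 2: 19 − 12 = 7. moderate-case stays.
weak-case (assigned level 0): level 0: 5 − 0 = 5; level 1: 14 − 12 = 2; level 2: 19 − 24 = -5. weak-case stays.
Every type prefers its assigned level; separation holds.

Yes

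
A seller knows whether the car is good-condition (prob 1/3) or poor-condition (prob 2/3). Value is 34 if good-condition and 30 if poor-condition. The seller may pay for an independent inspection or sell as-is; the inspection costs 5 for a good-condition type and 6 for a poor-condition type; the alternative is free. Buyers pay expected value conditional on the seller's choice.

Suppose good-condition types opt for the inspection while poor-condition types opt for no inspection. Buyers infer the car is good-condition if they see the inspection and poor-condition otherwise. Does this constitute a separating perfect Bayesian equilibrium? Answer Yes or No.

Under these beliefs, the inspection earns price 34 and no inspection earns price 30.
good-condition: the inspection nets 34 − 5 = 29; no inspection nets 30. good-condition would deviate to no inspection.
poor-condition: the inspection nets 34 − 6 = 28; no inspection nets 30. poor-condition prefers no inspection.
good-condition has a profitable deviation, so the profile is not an equilibrium.

No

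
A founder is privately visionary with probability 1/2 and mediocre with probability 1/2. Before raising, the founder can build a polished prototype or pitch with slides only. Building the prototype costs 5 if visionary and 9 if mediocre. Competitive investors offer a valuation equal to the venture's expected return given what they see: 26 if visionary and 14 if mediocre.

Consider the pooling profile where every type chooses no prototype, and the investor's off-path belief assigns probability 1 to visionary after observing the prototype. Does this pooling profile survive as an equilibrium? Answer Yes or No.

No

On path, the investor holds the prior and pays 1/2·26 + 1/2·14 = 20. Off path (the prototype), believing visionary, it pays 26.
visionary: no prototype nets 20; the prototype nets 26 − 5 = 21. visionary would deviate.
mediocre: no prototype nets 20; the prototype nets 26 − 9 = 17. mediocre stays.
A type deviates, so pooling fails.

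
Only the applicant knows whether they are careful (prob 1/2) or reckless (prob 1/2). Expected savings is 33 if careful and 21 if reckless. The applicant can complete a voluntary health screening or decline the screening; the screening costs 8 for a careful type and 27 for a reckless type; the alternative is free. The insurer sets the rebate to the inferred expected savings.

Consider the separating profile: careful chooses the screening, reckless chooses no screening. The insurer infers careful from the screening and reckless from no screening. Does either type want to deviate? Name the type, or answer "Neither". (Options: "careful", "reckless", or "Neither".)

The screening pays 33; no screening pays 21.
careful: assigned the screening, nets 33 − 8 = 25; deviating to no screening nets 21.
reckless: assigned no screening, nets 21; deviating to the screening nets 33 − 27 = 6.
Both types strictly prefer their assigned action; no profitable deviation.

Neither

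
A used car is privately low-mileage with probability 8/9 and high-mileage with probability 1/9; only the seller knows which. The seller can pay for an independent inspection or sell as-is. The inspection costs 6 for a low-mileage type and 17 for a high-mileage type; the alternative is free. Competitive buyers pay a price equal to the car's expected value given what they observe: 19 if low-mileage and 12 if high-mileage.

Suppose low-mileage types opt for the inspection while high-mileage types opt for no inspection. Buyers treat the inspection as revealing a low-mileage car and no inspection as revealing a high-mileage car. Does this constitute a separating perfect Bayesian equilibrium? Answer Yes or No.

Yes

Under these beliefs, the inspection earns price 19 and no inspection earns price 12.
low-mileage: the inspection nets 19 − 6 = 13; no inspection nets 12. low-mileage prefers the inspection.
high-mileage: the inspection nets 19 − 17 = 2; no inspection nets 12. high-mileage prefers no inspection.
Neither type deviates, so the separating profile is an equilibrium.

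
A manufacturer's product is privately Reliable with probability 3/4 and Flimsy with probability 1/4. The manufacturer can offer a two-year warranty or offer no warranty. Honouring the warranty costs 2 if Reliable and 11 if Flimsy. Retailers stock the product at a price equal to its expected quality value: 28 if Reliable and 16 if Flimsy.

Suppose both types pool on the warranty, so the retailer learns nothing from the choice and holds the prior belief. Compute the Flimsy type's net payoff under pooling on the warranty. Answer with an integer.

Pooled price = 3/4·28 + 1/4·16 = 25.
Flimsy pays cost 11 for the warranty, so net payoff = 25 − 11 = 14.

14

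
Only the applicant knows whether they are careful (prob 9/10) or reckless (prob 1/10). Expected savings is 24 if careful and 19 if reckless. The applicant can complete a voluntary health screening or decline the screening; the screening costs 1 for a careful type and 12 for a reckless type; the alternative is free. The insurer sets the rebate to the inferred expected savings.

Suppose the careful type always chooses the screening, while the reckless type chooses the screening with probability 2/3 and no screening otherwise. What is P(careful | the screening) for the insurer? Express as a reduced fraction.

27/29

P(the screening) = (9/10)·1 + (1/10)·(2/3) = 29/30.
By Bayes' rule, P(careful | the screening) = (9/10) / (29/30) = 27/29.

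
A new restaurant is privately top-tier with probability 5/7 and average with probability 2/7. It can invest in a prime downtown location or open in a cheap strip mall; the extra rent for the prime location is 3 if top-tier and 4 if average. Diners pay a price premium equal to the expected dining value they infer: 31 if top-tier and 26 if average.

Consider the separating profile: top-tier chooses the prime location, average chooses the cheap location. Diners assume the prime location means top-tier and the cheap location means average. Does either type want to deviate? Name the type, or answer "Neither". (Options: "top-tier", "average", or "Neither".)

The prime location pays 31; the cheap location pays 26.
top-tier: assigned the prime location, nets 31 − 3 = 28; deviating to the cheap location nets 26.
average: assigned the cheap location, nets 26; deviating to the prime location nets 31 − 4 = 27.
The average type gains 1 by deviating.

average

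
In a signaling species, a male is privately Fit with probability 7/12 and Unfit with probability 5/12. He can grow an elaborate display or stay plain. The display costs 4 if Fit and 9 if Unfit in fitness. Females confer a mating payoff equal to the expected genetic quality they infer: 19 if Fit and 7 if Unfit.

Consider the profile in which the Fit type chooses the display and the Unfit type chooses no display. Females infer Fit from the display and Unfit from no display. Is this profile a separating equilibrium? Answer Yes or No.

Under these beliefs, the display earns mating payoff 19 and no display earns mating payoff 7.
Fit: the display nets 19 − 4 = 15; no display nets 7. Fit prefers the display.
Unfit: the display nets 19 − 9 = 10; no display nets 7. Unfit would deviate to the display.
Unfit has a profitable deviation, so the profile is not an equilibrium.

No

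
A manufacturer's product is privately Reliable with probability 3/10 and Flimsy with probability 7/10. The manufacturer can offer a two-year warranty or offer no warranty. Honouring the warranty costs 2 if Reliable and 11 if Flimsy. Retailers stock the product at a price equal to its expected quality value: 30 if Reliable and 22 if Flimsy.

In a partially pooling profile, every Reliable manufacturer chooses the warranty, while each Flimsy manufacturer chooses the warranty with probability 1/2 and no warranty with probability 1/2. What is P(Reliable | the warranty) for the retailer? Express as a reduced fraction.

6/13

P(the warranty) = (3/10)·1 + (7/10)·(1/2) = 13/20.
By Bayes' rule, P(Reliable | the warranty) = (3/10) / (13/20) = 6/13.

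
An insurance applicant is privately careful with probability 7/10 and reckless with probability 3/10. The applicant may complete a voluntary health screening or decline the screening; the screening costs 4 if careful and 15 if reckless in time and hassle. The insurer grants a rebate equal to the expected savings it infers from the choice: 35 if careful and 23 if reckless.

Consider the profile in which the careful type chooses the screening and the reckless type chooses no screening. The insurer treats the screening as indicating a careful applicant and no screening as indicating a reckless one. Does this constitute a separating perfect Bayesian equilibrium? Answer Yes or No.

Under these beliefs, the screening earns rebate 35 and no screening earns rebate 23.
careful: the screening nets 35 − 4 = 31; no screening nets 23. careful prefers the screening.
reckless: the screening nets 35 − 15 = 20; no screening nets 23. reckless prefers no screening.
Neither type deviates, so the separating profile is an equilibrium.

Yes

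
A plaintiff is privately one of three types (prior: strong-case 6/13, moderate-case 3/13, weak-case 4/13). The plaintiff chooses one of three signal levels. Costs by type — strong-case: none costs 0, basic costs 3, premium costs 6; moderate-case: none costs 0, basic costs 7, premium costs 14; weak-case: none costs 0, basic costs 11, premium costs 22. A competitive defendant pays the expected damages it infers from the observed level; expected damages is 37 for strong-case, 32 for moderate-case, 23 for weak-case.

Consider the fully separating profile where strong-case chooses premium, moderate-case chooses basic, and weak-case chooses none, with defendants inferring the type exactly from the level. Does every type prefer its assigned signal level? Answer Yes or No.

Separating settlements: premium → 37, basic → 32, none → 23.
strong-case (assigned premium): none: 23 − 0 = 23; basic: 32 − 3 = 29; premium: 37 − 6 = 31. strong-case stays.
moderate-case (assigned basic): none: 23 − 0 = 23; basic: 32 − 7 = 25; premium: 37 − 14 = 23. moderate-case stays.
weak-case (assigned none): none: 23 − 0 = 23; basic: 32 − 11 = 21; premium: 37 − 22 = 15. weak-case stays.
Every type prefers its assigned level; separation holds.

Yes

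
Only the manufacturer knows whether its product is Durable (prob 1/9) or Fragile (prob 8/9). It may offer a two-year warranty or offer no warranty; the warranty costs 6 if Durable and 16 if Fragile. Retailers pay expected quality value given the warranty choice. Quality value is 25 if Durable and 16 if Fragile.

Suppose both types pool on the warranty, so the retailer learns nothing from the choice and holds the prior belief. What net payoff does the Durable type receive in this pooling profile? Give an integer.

11

Pooled price = 1/9·25 + 8/9·16 = 17.
Durable pays cost 6 for the warranty, so net payoff = 17 − 6 = 11.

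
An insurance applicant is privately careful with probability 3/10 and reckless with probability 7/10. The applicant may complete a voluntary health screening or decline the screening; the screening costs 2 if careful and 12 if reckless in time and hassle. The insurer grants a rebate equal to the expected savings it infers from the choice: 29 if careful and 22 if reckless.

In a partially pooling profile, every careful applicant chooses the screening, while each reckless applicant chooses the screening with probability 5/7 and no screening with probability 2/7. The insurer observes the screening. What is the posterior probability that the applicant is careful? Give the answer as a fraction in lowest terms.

P(the screening) = (3/10)·1 + (7/10)·(5/7) = 4/5.
By Bayes' rule, P(careful | the screening) = (3/10) / (4/5) = 3/8.

3/8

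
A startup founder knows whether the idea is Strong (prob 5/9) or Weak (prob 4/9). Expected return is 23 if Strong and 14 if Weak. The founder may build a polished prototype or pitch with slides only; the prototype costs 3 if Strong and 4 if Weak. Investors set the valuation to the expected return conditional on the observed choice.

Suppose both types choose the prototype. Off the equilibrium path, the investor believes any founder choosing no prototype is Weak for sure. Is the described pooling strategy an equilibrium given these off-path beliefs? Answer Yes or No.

Yes

On path, the investor holds the prior and pays 5/9·23 + 4/9·14 = 19. Off path (no prototype), believing Weak, it pays 14.
Strong: the prototype nets 19 − 3 = 16; no prototype nets 14. Strong stays.
Weak: the prototype nets 19 − 4 = 15; no prototype nets 14. Weak stays.
No type deviates, so pooling is sustained.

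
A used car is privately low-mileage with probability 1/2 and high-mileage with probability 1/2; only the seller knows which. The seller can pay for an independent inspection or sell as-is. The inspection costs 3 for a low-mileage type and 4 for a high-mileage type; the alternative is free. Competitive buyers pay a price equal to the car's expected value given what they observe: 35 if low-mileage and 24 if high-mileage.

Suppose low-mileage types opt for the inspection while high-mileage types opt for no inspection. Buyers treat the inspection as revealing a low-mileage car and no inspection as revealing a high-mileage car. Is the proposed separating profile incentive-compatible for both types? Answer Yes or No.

No

Under these beliefs, the inspection earns price 35 and no inspection earns price 24.
low-mileage: the inspection nets 35 − 3 = 32; no inspection nets 24. low-mileage prefers the inspection.
high-mileage: the inspection nets 35 − 4 = 31; no inspection nets 24. high-mileage would deviate to the inspection.
high-mileage has a profitable deviation, so the profile is not an equilibrium.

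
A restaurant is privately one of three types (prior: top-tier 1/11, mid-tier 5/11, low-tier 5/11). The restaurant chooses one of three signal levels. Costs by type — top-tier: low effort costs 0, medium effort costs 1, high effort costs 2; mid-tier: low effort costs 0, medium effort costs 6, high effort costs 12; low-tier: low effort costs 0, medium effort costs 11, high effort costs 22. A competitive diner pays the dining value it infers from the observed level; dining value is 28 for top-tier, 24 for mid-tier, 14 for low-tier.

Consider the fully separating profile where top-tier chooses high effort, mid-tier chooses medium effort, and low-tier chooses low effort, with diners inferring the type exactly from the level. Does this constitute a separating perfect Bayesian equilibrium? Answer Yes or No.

Separating price premiums: high effort → 28, medium effort → 24, low effort → 14.
top-tier (assigned high effort): low effort: 14 − 0 = 14; medium effort: 24 − 1 = 23; high effort: 28 − 2 = 26. top-tier stays.
mid-tier (assigned medium effort): low effort: 14 − 0 = 14; medium effort: 24 − 6 = 18; high effort: 28 − 12 = 16. mid-tier stays.
low-tier (assigned low effort): low effort: 14 − 0 = 14; medium effort: 24 − 11 = 13; high effort: 28 − 22 = 6. low-tier stays.
Every type prefers its assigned level; separation holds.

Yes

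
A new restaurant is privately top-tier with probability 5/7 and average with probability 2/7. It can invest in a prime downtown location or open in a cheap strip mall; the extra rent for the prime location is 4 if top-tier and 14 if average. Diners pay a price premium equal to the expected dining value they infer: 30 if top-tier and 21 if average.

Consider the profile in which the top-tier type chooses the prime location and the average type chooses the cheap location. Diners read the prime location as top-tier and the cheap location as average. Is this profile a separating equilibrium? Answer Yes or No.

Under these beliefs, the prime location earns price premium 30 and the cheap location earns price premium 21.
top-tier: the prime location nets 30 − 4 = 26; the cheap location nets 21. top-tier prefers the prime location.
average: the prime location nets 30 − 14 = 16; the cheap location nets 21. average prefers the cheap location.
Neither type deviates, so the separating profile is an equilibrium.

Yes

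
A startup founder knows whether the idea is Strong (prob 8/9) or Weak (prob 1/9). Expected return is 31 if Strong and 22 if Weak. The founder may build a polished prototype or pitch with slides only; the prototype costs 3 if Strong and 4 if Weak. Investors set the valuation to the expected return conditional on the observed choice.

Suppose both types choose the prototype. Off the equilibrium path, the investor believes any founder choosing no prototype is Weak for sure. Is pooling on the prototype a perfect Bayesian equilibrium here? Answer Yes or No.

On path, the investor holds the prior and pays 8/9·31 + 1/9·22 = 30. Off path (no prototype), believing Weak, it pays 22.
Strong: the prototype nets 30 − 3 = 27; no prototype nets 22. Strong stays.
Weak: the prototype nets 30 − 4 = 26; no prototype nets 22. Weak stays.
No type deviates, so pooling is sustained.

Yes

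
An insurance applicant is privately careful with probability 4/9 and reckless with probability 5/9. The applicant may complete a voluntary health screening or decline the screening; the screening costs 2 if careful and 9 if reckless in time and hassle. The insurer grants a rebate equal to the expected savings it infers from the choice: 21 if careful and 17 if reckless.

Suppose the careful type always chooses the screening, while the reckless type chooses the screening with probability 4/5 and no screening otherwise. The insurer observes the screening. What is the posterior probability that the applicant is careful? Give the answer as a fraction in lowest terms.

P(the screening) = (4/9)·1 + (5/9)·(4/5) = 8/9.
By Bayes' rule, P(careful | the screening) = (4/9) / (8/9) = 1/2.

1/2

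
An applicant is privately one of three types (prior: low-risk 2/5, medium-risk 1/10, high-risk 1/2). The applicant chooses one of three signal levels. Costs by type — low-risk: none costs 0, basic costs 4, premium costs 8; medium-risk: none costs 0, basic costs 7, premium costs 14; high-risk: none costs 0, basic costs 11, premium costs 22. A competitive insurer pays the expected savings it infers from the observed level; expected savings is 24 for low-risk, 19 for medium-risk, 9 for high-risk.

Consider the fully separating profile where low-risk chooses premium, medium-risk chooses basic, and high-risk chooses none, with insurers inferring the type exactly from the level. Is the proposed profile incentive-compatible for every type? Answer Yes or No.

Yes

Separating rebates: premium → 24, basic → 19, none → 9.
low-risk (assigned premium): none: 9 − 0 = 9; basic: 19 − 4 = 15; premium: 24 − 8 = 16. low-risk stays.
medium-risk (assigned basic): none: 9 − 0 = 9; basic: 19 − 7 = 12; premium: 24 − 14 = 10. medium-risk stays.
high-risk (assigned none): none: 9 − 0 = 9; basic: 19 − 11 = 8; premium: 24 − 22 = 2. high-risk stays.
Every type prefers its assigned level; separation holds.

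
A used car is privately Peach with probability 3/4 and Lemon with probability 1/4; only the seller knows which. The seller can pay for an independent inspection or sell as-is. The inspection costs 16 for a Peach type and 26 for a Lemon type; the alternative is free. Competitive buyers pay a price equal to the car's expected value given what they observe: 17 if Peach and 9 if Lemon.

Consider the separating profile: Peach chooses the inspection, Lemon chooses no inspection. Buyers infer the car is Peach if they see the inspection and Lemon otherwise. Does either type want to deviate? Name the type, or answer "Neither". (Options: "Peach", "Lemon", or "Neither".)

Peach

The inspection pays 17; no inspection pays 9.
Peach: assigned the inspection, nets 17 − 16 = 1; deviating to no inspection nets 9.
Lemon: assigned no inspection, nets 9; deviating to the inspection nets 17 − 26 = -9.
The Peach type gains 8 by deviating.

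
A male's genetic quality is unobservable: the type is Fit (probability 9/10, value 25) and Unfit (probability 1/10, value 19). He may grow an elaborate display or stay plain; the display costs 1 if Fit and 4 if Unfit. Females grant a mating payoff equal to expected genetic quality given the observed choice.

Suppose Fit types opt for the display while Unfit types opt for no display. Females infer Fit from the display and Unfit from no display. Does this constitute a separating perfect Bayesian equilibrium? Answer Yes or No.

Under these beliefs, the display earns mating payoff 25 and no display earns mating payoff 19.
Fit: the display nets 25 − 1 = 24; no display nets 19. Fit prefers the display.
Unfit: the display nets 25 − 4 = 21; no display nets 19. Unfit would deviate to the display.
Unfit has a profitable deviation, so the profile is not an equilibrium.

No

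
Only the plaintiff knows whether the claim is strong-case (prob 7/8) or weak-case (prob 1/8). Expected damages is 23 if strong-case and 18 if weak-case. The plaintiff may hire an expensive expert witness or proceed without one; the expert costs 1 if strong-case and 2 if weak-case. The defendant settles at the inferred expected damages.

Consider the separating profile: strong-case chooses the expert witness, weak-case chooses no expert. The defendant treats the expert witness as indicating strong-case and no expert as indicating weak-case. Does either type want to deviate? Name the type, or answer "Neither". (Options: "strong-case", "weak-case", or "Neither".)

The expert witness pays 23; no expert pays 18.
strong-case: assigned the expert witness, nets 23 − 1 = 22; deviating to no expert nets 18.
weak-case: assigned no expert, nets 18; deviating to the expert witness nets 23 − 2 = 21.
The weak-case type gains 3 by deviating.

weak-case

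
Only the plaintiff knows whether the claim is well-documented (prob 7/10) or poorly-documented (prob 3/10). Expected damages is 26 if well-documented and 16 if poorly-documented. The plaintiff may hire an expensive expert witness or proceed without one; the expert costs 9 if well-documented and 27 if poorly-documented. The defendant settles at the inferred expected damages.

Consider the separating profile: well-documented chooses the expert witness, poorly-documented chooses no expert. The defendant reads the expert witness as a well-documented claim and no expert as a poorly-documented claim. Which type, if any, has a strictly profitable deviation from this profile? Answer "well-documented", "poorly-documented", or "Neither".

The expert witness pays 26; no expert pays 16.
well-documented: assigned the expert witness, nets 26 − 9 = 17; deviating to no expert nets 16.
poorly-documented: assigned no expert, nets 16; deviating to the expert witness nets 26 − 27 = -1.
Both types strictly prefer their assigned action; no profitable deviation.

Neither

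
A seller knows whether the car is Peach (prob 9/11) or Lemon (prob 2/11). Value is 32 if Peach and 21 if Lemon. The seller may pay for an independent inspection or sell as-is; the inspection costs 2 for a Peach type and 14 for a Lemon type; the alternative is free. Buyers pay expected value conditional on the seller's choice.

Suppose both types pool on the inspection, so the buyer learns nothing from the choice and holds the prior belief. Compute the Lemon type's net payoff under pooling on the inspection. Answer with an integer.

Pooled price = 9/11·32 + 2/11·21 = 30.
Lemon pays cost 14 for the inspection, so net payoff = 30 − 14 = 16.

16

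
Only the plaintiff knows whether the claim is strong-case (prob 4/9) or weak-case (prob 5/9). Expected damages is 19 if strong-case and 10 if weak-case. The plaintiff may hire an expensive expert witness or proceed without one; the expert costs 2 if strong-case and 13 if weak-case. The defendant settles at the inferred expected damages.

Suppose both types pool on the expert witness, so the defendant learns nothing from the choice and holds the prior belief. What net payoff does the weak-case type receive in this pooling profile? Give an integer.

Pooled settlement = 4/9·19 + 5/9·10 = 14.
weak-case pays cost 13 for the expert witness, so net payoff = 14 − 13 = 1.

1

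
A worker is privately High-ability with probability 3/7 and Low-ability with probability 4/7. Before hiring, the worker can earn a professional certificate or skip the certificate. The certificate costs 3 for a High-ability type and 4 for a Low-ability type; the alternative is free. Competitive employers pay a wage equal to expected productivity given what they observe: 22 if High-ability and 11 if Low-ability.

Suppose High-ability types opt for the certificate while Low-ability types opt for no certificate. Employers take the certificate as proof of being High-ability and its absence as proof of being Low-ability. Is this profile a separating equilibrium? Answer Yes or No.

Under these beliefs, the certificate earns wage 22 and no certificate earns wage 11.
High-ability: the certificate nets 22 − 3 = 19; no certificate nets 11. High-ability prefers the certificate.
Low-ability: the certificate nets 22 − 4 = 18; no certificate nets 11. Low-ability would deviate to the certificate.
Low-ability has a profitable deviation, so the profile is not an equilibrium.

No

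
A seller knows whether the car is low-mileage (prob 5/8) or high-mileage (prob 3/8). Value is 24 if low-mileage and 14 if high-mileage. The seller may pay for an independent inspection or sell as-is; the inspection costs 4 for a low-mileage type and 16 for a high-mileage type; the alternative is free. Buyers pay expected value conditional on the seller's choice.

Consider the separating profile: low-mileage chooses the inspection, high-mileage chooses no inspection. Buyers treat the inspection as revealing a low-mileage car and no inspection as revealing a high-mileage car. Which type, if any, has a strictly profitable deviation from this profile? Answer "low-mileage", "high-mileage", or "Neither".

Neither

The inspection pays 24; no inspection pays 14.
low-mileage: assigned the inspection, nets 24 − 4 = 20; deviating to no inspection nets 14.
high-mileage: assigned no inspection, nets 14; deviating to the inspection nets 24 − 16 = 8.
Both types strictly prefer their assigned action; no profitable deviation.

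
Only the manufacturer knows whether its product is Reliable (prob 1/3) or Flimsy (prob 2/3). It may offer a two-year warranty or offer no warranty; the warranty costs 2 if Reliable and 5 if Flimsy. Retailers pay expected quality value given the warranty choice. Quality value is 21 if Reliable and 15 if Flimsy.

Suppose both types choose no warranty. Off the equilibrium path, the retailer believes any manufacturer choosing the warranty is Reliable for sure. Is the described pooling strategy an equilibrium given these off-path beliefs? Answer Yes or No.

No

On path, the retailer holds the prior and pays 1/3·21 + 2/3·15 = 17. Off path (the warranty), believing Reliable, it pays 21.
Reliable: no warranty nets 17; the warranty nets 21 − 2 = 19. Reliable would deviate.
Flimsy: no warranty nets 17; the warranty nets 21 − 5 = 16. Flimsy stays.
A type deviates, so pooling fails.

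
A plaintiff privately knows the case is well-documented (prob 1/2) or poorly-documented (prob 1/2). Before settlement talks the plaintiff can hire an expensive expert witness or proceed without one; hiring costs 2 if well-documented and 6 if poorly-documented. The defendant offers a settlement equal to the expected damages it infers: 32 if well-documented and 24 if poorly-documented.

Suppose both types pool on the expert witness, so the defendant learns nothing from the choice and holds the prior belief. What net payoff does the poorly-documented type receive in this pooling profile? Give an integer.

22

Pooled settlement = 1/2·32 + 1/2·24 = 28.
poorly-documented pays cost 6 for the expert witness, so net payoff = 28 − 6 = 22.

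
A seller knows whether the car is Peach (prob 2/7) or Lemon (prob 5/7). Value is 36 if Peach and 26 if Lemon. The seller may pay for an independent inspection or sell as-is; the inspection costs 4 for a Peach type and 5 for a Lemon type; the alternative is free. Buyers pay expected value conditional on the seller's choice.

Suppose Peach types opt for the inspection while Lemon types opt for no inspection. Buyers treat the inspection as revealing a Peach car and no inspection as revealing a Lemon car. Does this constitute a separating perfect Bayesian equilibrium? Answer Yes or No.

No

Under these beliefs, the inspection earns price 36 and no inspection earns price 26.
Peach: the inspection nets 36 − 4 = 32; no inspection nets 26. Peach prefers the inspection.
Lemon: the inspection nets 36 − 5 = 31; no inspection nets 26. Lemon would deviate to the inspection.
Lemon has a profitable deviation, so the profile is not an equilibrium.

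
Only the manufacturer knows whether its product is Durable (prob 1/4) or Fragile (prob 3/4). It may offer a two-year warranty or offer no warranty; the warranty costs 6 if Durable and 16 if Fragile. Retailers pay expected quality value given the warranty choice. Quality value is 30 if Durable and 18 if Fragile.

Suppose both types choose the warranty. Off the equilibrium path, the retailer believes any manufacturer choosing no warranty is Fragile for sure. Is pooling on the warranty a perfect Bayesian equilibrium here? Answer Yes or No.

On path, the retailer holds the prior and pays 1/4·30 + 3/4·18 = 21. Off path (no warranty), believing Fragile, it pays 18.
Durable: the warranty nets 21 − 6 = 15; no warranty nets 18. Durable would deviate.
Fragile: the warranty nets 21 − 16 = 5; no warranty nets 18. Fragile would deviate.
A type deviates, so pooling fails.

No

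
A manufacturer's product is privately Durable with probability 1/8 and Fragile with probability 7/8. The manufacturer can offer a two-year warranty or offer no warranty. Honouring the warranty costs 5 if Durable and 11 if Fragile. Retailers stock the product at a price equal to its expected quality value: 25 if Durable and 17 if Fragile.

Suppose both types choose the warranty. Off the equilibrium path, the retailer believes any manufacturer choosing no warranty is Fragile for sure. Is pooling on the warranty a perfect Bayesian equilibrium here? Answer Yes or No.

On path, the retailer holds the prior and pays 1/8·25 + 7/8·17 = 18. Off path (no warranty), believing Fragile, it pays 17.
Durable: the warranty nets 18 − 5 = 13; no warranty nets 17. Durable would deviate.
Fragile: the warranty nets 18 − 11 = 7; no warranty nets 17. Fragile would deviate.
A type deviates, so pooling fails.

No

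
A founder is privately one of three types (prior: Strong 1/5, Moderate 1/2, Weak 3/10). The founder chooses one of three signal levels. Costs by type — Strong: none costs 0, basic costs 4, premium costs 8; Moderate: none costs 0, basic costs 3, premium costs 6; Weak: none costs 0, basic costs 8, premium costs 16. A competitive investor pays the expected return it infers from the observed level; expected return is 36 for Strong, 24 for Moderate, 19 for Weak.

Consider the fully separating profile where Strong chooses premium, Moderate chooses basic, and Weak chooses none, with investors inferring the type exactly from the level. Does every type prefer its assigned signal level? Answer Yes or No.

No

Separating valuations: premium → 36, basic → 24, none → 19.
Strong (assigned premium): none: 19 − 0 = 19; basic: 24 − 4 = 20; premium: 36 − 8 = 28. Strong stays.
Moderate (assigned basic): none: 19 − 0 = 19; basic: 24 − 3 = 21; premium: 36 − 6 = 30. Moderate prefers premium.
Weak (assigned none): none: 19 − 0 = 19; basic: 24 − 8 = 16; premium: 36 − 16 = 20. Weak prefers premium.
At least one type deviates; the separating profile fails.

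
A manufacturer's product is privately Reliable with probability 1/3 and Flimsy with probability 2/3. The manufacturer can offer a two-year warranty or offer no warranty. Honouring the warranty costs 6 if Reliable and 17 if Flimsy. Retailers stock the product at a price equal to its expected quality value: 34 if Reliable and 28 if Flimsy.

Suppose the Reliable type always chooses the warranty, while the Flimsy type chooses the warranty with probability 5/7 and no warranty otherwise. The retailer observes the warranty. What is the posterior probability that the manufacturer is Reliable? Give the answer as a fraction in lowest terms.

P(the warranty) = (1/3)·1 + (2/3)·(5/7) = 17/21.
By Bayes' rule, P(Reliable | the warranty) = (1/3) / (17/21) = 7/17.

7/17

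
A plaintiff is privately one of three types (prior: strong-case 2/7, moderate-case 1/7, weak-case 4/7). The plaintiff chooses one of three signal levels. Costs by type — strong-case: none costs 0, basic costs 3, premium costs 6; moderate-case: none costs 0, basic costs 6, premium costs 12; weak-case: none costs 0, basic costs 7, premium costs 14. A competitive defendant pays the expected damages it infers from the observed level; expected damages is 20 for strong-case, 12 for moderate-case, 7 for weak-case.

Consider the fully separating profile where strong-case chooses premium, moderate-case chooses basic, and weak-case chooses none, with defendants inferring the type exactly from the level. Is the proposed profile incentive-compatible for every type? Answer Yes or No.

Separating settlements: premium → 20, basic → 12, none → 7.
strong-case (assigned premium): none: 7 − 0 = 7; basic: 12 − 3 = 9; premium: 20 − 6 = 14. strong-case stays.
moderate-case (assigned basic): none: 7 − 0 = 7; basic: 12 − 6 = 6; premium: 20 − 12 = 8. moderate-case prefers premium.
weak-case (assigned none): none: 7 − 0 = 7; basic: 12 − 7 = 5; premium: 20 − 14 = 6. weak-case stays.
At least one type deviates; the separating profile fails.

No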